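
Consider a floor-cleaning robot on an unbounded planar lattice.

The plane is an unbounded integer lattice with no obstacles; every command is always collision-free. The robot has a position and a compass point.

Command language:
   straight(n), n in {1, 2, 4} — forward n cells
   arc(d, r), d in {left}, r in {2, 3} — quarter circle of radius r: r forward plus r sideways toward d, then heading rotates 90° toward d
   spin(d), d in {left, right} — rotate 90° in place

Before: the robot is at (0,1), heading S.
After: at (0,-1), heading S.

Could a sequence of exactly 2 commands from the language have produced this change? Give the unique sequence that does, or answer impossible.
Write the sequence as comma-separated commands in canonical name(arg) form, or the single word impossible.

straight(1), straight(1)

key: still facing S at the end — nothing in the sequence rotates
t0: at (0,1), heading S
1. straight(1) → at (0,0), heading S
2. straight(1) → at (0,-1), heading S
uniquely the one of 49 2-step routes that fits.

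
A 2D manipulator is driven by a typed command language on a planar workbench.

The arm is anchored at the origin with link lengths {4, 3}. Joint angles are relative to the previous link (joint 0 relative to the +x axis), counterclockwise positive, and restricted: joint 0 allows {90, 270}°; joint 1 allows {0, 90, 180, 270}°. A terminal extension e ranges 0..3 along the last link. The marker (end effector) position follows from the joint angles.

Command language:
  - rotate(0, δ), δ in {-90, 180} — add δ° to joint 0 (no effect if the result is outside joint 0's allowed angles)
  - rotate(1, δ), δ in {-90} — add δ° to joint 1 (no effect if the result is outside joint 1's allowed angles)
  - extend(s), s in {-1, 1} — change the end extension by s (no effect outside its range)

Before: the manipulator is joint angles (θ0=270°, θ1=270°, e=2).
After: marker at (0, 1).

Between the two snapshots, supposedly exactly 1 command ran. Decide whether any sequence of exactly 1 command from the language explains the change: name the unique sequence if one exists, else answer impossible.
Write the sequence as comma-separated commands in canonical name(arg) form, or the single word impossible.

t0: joint angles (θ0=270°, θ1=270°, e=2)
step 1 (rotate(1, -90)): joint angles (θ0=270°, θ1=180°, e=2)
no rival 1-sequence matches.

rotate(1, -90)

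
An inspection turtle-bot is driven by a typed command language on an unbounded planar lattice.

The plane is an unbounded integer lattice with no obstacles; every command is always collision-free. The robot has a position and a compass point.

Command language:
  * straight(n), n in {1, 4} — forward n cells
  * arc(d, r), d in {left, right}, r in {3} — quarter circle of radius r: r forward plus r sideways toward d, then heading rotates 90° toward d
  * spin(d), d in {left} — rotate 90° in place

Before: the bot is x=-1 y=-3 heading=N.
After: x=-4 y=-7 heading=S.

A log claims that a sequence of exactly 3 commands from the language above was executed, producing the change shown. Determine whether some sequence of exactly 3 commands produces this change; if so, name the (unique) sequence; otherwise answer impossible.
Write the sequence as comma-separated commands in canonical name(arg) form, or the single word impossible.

key: running straight(1) before spin(left) would end elsewhere — order is forced
t0: x=-1 y=-3 heading=N
[1] after spin(left): x=-1 y=-3 heading=W
[2] after arc(left, 3): x=-4 y=-6 heading=S
[3] after straight(1): x=-4 y=-7 heading=S
no rival 3-sequence matches.

spin(left), arc(left, 3), straight(1)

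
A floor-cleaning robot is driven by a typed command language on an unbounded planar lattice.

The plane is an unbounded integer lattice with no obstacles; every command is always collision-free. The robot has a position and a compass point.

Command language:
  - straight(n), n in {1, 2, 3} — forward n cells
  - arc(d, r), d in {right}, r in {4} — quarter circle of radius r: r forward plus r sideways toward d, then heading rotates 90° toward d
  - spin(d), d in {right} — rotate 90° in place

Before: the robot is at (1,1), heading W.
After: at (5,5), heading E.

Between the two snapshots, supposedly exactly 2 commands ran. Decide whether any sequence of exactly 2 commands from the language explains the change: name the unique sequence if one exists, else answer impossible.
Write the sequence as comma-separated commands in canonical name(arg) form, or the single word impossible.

key: position moved to (5,5) AND the heading swung to E — translation plus rotation needed
t0: at (1,1), heading W
[1] after spin(right): at (1,1), heading N
[2] after arc(right, 4): at (5,5), heading E
no rival 2-sequence matches.

spin(right), arc(right, 4)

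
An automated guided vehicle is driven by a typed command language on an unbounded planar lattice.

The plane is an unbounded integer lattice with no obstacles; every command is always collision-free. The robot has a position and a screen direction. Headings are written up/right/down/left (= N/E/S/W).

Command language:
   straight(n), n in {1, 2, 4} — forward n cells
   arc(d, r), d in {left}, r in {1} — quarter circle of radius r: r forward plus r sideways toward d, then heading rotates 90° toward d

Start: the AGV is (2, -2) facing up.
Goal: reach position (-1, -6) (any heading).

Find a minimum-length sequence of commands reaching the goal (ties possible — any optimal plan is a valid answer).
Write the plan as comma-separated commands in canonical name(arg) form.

arc(left, 1), straight(1), arc(left, 1), straight(4)

start: (2, -2) facing up
[1] after arc(left, 1): (1, -1) facing left
[2] after straight(1): (0, -1) facing left
[3] after arc(left, 1): (-1, -2) facing down
[4] after straight(4): (-1, -6) facing down
shorter routes all fall short; 4 is best.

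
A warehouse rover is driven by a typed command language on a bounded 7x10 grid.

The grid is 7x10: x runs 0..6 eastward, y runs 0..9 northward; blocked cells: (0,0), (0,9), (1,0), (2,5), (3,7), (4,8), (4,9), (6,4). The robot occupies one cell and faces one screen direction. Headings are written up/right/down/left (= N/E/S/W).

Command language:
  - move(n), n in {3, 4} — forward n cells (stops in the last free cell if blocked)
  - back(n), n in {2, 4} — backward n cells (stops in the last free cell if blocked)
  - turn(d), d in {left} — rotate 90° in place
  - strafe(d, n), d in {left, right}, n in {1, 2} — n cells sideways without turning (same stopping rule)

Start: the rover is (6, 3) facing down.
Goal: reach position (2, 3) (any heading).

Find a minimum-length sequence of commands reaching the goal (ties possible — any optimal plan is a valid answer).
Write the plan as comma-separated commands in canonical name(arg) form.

strafe(right, 2), strafe(right, 2)

from: (6, 3) facing down
[1] after strafe(right, 2): (4, 3) facing down
[2] after strafe(right, 2): (2, 3) facing down
minimal: 2 command(s), checked below 2.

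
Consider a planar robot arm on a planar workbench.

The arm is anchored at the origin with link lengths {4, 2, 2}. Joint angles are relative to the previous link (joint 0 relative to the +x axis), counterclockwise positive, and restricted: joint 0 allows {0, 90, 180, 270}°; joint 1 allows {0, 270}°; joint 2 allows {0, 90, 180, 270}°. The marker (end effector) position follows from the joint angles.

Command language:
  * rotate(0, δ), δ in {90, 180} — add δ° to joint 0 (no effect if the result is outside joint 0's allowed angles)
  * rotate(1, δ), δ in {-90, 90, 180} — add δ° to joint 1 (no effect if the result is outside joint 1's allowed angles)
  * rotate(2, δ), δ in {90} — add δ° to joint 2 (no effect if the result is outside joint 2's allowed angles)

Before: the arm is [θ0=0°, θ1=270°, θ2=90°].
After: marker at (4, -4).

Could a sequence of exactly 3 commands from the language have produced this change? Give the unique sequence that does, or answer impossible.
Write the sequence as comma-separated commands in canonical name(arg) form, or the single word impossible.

rotate(2, 90), rotate(2, 90), rotate(2, 90)

initial: [θ0=0°, θ1=270°, θ2=90°]
t=1 rotate(2, 90) ⇒ [θ0=0°, θ1=270°, θ2=180°]
t=2 rotate(2, 90) ⇒ [θ0=0°, θ1=270°, θ2=270°]
t=3 rotate(2, 90) ⇒ [θ0=0°, θ1=270°, θ2=0°]
no other 3-command option fits: unique.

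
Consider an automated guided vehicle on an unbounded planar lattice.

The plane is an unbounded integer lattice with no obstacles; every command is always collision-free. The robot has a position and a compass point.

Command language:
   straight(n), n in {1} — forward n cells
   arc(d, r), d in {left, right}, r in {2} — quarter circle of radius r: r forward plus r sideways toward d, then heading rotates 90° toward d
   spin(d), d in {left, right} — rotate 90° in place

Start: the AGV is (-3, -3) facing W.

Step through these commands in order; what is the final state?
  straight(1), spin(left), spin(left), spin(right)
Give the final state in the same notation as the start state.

initial: (-3, -3) facing W
1. straight(1) → (-4, -3) facing W
2. spin(left) → (-4, -3) facing S
3. spin(left) → (-4, -3) facing E
4. spin(right) → (-4, -3) facing S

(-4, -3) facing S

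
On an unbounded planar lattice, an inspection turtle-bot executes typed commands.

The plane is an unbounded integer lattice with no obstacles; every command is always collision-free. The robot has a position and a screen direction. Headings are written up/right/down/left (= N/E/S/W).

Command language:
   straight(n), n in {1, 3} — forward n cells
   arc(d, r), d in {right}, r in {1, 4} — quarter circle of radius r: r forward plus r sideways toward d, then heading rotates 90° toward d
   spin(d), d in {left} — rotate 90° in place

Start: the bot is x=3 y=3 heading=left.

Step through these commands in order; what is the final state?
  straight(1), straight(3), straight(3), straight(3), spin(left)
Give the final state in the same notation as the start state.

x=-7 y=3 heading=down

from: x=3 y=3 heading=left
step 1 (straight(1)): x=2 y=3 heading=left
step 2 (straight(3)): x=-1 y=3 heading=left
step 3 (straight(3)): x=-4 y=3 heading=left
step 4 (straight(3)): x=-7 y=3 heading=left
step 5 (spin(left)): x=-7 y=3 heading=down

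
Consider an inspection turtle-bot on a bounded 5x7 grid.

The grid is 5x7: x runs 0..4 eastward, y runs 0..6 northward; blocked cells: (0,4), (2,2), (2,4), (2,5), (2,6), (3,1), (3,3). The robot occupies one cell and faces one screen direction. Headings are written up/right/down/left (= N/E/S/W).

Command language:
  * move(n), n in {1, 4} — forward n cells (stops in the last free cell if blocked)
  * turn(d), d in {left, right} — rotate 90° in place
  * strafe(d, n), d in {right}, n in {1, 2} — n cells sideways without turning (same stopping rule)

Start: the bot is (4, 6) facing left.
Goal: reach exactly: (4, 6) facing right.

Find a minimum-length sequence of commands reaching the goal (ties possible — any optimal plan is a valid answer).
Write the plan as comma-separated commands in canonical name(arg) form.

initial: (4, 6) facing left
1. turn(right) → (4, 6) facing up
2. turn(right) → (4, 6) facing right
minimal: 2 command(s), checked below 2.

turn(right), turn(right)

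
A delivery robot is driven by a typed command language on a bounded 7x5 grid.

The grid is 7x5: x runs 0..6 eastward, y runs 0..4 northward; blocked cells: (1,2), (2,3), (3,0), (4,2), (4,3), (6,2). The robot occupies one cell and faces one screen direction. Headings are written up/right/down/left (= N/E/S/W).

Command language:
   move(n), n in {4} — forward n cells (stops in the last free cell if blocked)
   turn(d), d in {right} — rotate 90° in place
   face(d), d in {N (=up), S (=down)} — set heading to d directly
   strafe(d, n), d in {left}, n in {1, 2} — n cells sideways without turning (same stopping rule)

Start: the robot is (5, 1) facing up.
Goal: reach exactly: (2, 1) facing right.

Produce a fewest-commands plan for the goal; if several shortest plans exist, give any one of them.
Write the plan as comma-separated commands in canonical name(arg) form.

begin: (5, 1) facing up
1. strafe(left, 2) → (3, 1) facing up
2. strafe(left, 1) → (2, 1) facing up
3. turn(right) → (2, 1) facing right
minimal: 3 command(s), checked below 3.

strafe(left, 2), strafe(left, 1), turn(right)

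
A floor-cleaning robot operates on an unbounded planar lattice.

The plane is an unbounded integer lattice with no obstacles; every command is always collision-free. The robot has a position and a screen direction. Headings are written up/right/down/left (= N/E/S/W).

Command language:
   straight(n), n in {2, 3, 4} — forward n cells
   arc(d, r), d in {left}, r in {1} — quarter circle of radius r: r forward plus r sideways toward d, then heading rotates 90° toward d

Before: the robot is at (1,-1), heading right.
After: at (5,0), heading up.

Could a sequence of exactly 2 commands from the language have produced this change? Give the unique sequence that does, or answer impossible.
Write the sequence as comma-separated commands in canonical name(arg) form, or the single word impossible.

key: order matters: swapping straight(3) and arc(left, 1) lands elsewhere
from: at (1,-1), heading right
1. straight(3) → at (4,-1), heading right
2. arc(left, 1) → at (5,0), heading up
uniquely the one of 16 2-step routes that fits.

straight(3), arc(left, 1)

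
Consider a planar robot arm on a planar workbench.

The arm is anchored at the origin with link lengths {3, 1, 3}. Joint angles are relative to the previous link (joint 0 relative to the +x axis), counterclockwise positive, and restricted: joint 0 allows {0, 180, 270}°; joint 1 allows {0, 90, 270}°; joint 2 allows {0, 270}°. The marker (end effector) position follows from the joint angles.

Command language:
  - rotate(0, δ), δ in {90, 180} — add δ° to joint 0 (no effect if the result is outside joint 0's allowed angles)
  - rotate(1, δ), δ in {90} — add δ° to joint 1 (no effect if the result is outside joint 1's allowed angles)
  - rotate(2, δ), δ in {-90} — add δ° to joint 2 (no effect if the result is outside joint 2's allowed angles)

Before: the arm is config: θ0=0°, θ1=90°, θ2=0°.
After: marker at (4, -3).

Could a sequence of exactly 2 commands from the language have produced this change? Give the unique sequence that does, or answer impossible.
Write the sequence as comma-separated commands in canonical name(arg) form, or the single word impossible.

rotate(0, 180), rotate(0, 90)

key: order matters: swapping rotate(0, 180) and rotate(0, 90) lands elsewhere
start: config: θ0=0°, θ1=90°, θ2=0°
1. rotate(0, 180) → config: θ0=180°, θ1=90°, θ2=0°
2. rotate(0, 90) → config: θ0=270°, θ1=90°, θ2=0°
uniquely the one of 16 2-step routes that fits.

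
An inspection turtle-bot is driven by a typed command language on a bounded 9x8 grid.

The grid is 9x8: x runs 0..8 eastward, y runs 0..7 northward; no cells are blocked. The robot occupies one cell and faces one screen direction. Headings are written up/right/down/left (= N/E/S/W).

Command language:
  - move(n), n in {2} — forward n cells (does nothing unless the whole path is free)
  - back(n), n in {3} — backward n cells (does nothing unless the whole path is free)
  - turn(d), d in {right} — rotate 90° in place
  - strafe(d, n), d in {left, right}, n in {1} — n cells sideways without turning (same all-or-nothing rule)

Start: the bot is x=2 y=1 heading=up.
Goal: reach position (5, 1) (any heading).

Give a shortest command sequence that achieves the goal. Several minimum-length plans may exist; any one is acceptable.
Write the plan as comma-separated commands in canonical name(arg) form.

begin: x=2 y=1 heading=up
step 1 (strafe(right, 1)): x=3 y=1 heading=up
step 2 (turn(right)): x=3 y=1 heading=right
step 3 (move(2)): x=5 y=1 heading=right
shorter routes all fall short; 3 is best.

strafe(right, 1), turn(right), move(2)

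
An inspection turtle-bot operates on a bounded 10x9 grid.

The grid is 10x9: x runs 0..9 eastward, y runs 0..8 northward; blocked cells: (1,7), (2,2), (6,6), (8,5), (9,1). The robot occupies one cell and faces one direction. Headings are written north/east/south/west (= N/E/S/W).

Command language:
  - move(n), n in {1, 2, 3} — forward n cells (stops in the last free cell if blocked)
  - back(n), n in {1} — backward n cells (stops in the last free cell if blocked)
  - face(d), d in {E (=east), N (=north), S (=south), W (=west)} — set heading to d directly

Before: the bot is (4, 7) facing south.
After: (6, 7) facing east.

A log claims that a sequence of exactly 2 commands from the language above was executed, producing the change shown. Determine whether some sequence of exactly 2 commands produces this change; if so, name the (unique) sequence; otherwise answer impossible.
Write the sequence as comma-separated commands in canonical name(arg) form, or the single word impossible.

key: position moved to (6,7) AND the heading swung to E — translation plus rotation needed
begin: (4, 7) facing south
1. face(E) → (4, 7) facing east
2. move(2) → (6, 7) facing east
all 64 alternatives checked — unique.

face(E), move(2)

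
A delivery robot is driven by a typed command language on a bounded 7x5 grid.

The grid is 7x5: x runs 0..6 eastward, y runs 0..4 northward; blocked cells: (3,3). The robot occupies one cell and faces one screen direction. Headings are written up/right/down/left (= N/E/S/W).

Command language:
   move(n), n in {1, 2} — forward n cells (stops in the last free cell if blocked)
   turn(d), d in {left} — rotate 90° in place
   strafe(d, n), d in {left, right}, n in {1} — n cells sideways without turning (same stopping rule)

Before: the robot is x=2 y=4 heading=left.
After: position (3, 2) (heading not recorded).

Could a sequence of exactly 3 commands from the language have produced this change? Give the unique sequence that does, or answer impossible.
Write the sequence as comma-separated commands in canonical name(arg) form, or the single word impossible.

key: order matters: swapping turn(left) and strafe(left, 1) lands elsewhere
start: x=2 y=4 heading=left
1. turn(left) → x=2 y=4 heading=down
2. move(2) → x=2 y=2 heading=down
3. strafe(left, 1) → x=3 y=2 heading=down
no rival 3-sequence matches.

turn(left), move(2), strafe(left, 1)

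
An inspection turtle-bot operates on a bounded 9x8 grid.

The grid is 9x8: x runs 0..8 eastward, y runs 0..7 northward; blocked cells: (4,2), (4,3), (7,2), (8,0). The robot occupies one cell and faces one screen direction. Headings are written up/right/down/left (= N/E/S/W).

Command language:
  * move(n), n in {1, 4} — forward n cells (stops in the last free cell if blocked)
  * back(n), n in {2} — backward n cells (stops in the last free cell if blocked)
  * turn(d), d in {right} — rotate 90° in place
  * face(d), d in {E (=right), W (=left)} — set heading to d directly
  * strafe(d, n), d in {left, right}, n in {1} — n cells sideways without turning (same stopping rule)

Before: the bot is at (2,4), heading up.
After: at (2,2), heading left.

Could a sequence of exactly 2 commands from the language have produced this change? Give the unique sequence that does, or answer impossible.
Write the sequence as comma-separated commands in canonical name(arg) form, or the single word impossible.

key: cell and facing (now W) both changed — the 2 commands mix motion and turning
from: at (2,4), heading up
[1] after back(2): at (2,2), heading up
[2] after face(W): at (2,2), heading left
uniquely the one of 64 2-step routes that fits.

back(2), face(W)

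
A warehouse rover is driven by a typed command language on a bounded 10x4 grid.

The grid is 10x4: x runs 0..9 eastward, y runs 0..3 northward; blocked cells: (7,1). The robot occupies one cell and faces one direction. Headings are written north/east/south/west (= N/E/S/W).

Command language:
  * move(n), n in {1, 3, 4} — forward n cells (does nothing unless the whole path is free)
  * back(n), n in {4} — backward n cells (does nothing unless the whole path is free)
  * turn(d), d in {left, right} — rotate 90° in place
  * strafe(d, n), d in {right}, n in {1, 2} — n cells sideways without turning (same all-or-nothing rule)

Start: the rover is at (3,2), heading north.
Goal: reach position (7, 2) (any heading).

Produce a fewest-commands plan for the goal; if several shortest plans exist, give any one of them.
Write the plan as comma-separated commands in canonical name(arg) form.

from: at (3,2), heading north
1. turn(right) → at (3,2), heading east
2. move(4) → at (7,2), heading east
shorter routes all fall short; 2 is best.

turn(right), move(4)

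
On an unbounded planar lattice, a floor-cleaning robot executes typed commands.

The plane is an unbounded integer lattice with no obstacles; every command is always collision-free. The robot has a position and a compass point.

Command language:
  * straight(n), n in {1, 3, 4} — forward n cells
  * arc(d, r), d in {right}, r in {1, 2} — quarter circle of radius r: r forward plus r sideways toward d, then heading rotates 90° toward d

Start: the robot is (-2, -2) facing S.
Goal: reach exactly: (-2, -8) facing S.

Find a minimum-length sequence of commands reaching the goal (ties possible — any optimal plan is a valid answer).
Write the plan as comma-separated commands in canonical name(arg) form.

straight(3), straight(3)

t0: (-2, -2) facing S
1. straight(3) → (-2, -5) facing S
2. straight(3) → (-2, -8) facing S
minimal: 2 command(s), checked below 2.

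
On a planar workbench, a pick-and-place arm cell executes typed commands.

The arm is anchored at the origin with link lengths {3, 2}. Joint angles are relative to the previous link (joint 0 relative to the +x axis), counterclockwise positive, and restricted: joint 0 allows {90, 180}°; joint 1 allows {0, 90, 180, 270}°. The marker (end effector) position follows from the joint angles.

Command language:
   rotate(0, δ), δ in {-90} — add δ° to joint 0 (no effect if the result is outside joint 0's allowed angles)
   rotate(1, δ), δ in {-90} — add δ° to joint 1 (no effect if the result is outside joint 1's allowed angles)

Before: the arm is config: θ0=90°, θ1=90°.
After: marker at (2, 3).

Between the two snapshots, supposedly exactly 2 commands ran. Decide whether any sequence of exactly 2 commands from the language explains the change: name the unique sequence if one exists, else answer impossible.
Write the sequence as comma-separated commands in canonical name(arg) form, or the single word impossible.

from: config: θ0=90°, θ1=90°
[1] after rotate(1, -90): config: θ0=90°, θ1=0°
[2] after rotate(1, -90): config: θ0=90°, θ1=270°
uniquely the one of 4 2-step routes that fits.

rotate(1, -90), rotate(1, -90)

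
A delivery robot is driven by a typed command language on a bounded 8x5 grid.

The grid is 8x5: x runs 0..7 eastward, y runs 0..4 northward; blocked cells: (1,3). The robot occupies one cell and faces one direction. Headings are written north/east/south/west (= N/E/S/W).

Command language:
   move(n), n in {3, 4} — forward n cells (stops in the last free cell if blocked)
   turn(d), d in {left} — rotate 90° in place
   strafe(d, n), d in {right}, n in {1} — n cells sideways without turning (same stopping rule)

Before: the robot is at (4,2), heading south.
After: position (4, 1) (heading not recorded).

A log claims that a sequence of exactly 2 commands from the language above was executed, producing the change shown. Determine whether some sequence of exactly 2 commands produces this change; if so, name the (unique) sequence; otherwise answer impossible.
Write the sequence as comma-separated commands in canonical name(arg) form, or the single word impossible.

key: running strafe(right, 1) before turn(left) would end elsewhere — order is forced
start: at (4,2), heading south
1. turn(left) → at (4,2), heading east
2. strafe(right, 1) → at (4,1), heading east
uniquely the one of 16 2-step routes that fits.

turn(left), strafe(right, 1)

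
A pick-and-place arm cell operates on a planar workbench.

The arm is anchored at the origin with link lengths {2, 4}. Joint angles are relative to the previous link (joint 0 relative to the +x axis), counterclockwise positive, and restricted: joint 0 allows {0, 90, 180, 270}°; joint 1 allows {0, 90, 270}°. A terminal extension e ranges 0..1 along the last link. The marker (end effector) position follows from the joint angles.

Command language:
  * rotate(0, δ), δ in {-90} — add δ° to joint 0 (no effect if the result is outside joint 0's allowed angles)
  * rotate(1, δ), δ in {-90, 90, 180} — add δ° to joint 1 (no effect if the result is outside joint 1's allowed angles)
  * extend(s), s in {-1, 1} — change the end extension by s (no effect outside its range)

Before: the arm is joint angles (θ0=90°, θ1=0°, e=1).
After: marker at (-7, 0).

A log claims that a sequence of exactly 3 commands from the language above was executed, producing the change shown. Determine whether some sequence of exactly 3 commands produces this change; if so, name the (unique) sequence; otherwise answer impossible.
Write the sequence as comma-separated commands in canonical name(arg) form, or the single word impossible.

rotate(0, -90), rotate(0, -90), rotate(0, -90)

start: joint angles (θ0=90°, θ1=0°, e=1)
t=1 rotate(0, -90) ⇒ joint angles (θ0=0°, θ1=0°, e=1)
t=2 rotate(0, -90) ⇒ joint angles (θ0=270°, θ1=0°, e=1)
t=3 rotate(0, -90) ⇒ joint angles (θ0=180°, θ1=0°, e=1)
no other 3-command option fits: unique.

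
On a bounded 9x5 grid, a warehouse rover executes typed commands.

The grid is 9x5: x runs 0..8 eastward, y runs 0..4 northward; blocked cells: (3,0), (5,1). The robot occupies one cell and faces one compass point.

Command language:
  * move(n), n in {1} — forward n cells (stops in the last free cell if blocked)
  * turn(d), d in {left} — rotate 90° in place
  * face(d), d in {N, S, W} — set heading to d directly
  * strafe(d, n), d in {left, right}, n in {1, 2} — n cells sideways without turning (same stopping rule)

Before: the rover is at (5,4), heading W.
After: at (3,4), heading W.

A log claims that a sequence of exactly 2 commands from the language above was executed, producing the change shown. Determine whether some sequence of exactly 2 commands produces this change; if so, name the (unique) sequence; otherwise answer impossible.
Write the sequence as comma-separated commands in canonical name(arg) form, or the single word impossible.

key: heading stays W — no command in the sequence turns
t0: at (5,4), heading W
step 1 (move(1)): at (4,4), heading W
step 2 (move(1)): at (3,4), heading W
uniquely the one of 81 2-step routes that fits.

move(1), move(1)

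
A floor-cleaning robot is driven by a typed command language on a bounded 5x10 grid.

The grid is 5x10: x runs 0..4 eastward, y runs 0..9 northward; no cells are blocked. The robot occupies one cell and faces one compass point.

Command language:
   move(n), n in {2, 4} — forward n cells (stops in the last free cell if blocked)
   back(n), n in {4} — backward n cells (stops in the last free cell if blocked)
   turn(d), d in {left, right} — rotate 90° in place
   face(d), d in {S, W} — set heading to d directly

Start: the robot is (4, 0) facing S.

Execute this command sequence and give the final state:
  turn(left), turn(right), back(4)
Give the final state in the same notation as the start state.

(4, 4) facing S

begin: (4, 0) facing S
1. turn(left) → (4, 0) facing E
2. turn(right) → (4, 0) facing S
3. back(4) → (4, 4) facing S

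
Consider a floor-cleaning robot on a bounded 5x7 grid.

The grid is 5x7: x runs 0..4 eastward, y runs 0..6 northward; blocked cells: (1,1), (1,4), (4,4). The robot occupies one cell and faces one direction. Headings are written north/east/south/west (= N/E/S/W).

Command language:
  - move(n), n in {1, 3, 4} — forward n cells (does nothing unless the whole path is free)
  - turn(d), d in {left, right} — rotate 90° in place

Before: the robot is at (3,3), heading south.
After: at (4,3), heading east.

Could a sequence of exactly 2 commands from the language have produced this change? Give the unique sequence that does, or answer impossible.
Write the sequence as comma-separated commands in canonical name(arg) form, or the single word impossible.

key: running move(1) before turn(left) would end elsewhere — order is forced
initial: at (3,3), heading south
t=1 turn(left) ⇒ at (3,3), heading east
t=2 move(1) ⇒ at (4,3), heading east
all 25 alternatives checked — unique.

turn(left), move(1)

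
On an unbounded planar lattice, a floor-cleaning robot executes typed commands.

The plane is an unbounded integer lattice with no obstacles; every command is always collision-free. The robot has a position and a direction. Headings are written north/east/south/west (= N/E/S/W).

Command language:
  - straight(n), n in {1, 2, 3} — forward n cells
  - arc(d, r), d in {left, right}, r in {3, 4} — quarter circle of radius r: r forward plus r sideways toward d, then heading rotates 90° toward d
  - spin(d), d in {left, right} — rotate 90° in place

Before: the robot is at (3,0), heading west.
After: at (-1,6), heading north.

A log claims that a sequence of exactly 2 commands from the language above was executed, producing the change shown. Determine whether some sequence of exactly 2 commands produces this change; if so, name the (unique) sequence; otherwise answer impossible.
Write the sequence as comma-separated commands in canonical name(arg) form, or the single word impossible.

arc(right, 4), straight(2)

key: position moved to (-1,6) AND the heading swung to N — translation plus rotation needed
from: at (3,0), heading west
[1] after arc(right, 4): at (-1,4), heading north
[2] after straight(2): at (-1,6), heading north
uniquely the one of 81 2-step routes that fits.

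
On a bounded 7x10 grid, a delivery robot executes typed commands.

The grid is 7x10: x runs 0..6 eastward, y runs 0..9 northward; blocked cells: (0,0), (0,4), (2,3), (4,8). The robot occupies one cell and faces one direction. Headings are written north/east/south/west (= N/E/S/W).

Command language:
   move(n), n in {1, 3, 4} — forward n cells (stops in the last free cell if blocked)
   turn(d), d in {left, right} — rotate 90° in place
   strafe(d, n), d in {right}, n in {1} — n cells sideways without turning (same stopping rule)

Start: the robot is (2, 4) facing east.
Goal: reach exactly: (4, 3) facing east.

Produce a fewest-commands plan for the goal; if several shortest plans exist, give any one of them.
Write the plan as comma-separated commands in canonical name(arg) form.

begin: (2, 4) facing east
[1] after move(1): (3, 4) facing east
[2] after move(1): (4, 4) facing east
[3] after strafe(right, 1): (4, 3) facing east
nothing shorter than 3 reaches the goal.

move(1), move(1), strafe(right, 1)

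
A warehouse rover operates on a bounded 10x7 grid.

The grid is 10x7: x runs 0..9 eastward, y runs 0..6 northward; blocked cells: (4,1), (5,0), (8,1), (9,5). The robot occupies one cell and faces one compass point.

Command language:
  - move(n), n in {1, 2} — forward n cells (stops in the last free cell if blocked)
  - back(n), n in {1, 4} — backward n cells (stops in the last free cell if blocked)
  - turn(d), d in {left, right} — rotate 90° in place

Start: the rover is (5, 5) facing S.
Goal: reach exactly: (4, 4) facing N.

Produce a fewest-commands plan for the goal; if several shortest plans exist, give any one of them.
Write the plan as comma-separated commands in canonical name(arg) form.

initial: (5, 5) facing S
t=1 turn(left) ⇒ (5, 5) facing E
t=2 back(1) ⇒ (4, 5) facing E
t=3 turn(left) ⇒ (4, 5) facing N
t=4 back(1) ⇒ (4, 4) facing N
no 3-step plan works, so 4 is optimal.

turn(left), back(1), turn(left), back(1)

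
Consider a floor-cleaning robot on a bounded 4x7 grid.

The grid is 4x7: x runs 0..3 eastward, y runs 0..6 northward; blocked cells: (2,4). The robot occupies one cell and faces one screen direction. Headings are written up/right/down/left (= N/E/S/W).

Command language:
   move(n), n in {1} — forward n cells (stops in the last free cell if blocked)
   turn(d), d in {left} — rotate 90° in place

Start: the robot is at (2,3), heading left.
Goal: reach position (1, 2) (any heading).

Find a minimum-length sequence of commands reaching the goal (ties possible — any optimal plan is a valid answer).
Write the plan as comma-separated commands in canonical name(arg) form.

move(1), turn(left), move(1)

from: at (2,3), heading left
[1] after move(1): at (1,3), heading left
[2] after turn(left): at (1,3), heading down
[3] after move(1): at (1,2), heading down
nothing shorter than 3 reaches the goal.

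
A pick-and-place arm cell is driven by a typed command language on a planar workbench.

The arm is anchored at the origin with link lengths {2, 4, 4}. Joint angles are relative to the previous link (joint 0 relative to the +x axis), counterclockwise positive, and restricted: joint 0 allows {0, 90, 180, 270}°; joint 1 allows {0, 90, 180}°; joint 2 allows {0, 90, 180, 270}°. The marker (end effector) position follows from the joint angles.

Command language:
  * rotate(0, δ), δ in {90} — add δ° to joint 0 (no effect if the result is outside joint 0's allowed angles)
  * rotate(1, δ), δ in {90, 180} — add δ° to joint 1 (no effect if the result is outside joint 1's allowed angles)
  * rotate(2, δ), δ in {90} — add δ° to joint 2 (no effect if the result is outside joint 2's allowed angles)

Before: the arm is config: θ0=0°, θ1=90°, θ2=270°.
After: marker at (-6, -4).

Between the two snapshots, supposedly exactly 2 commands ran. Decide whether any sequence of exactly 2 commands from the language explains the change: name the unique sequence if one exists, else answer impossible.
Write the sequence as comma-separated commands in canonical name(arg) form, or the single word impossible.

rotate(0, 90), rotate(0, 90)

t0: config: θ0=0°, θ1=90°, θ2=270°
[1] after rotate(0, 90): config: θ0=90°, θ1=90°, θ2=270°
[2] after rotate(0, 90): config: θ0=180°, θ1=90°, θ2=270°
no other 2-command option fits: unique.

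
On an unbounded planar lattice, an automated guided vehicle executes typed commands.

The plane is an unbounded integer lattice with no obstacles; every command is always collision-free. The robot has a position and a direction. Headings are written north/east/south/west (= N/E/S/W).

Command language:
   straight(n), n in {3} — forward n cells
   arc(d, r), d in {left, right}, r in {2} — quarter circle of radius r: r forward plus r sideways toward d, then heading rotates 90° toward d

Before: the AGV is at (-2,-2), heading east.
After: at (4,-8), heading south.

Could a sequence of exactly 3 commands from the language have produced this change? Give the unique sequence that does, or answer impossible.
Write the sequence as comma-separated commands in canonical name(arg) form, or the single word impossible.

arc(right, 2), arc(left, 2), arc(right, 2)

key: position moved to (4,-8) AND the heading swung to S — translation plus rotation needed
begin: at (-2,-2), heading east
step 1 (arc(right, 2)): at (0,-4), heading south
step 2 (arc(left, 2)): at (2,-6), heading east
step 3 (arc(right, 2)): at (4,-8), heading south
no rival 3-sequence matches.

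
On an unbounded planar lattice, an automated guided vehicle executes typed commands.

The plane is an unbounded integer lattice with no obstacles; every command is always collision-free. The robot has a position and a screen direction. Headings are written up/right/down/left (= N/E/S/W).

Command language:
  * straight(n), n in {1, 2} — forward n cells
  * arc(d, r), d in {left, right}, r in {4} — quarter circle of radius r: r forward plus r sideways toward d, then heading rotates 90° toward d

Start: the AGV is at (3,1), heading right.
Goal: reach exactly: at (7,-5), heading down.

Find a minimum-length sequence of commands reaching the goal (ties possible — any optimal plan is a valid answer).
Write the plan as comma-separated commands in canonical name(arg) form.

arc(right, 4), straight(2)

start: at (3,1), heading right
step 1 (arc(right, 4)): at (7,-3), heading down
step 2 (straight(2)): at (7,-5), heading down
shorter routes all fall short; 2 is best.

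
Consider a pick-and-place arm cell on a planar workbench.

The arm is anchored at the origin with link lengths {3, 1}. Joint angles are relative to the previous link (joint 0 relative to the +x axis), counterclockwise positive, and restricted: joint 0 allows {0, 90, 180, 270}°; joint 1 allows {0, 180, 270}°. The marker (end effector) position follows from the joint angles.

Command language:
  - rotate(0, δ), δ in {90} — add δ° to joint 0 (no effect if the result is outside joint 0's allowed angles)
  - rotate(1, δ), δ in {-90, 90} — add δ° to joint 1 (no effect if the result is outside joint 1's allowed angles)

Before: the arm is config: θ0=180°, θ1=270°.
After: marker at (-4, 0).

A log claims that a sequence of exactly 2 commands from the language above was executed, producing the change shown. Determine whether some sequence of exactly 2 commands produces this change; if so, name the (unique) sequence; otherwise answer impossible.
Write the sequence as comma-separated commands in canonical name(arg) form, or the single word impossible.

start: config: θ0=180°, θ1=270°
1. rotate(1, 90) → config: θ0=180°, θ1=0°
2. rotate(1, 90) → config: θ0=180°, θ1=0°
all 9 alternatives checked — unique.

rotate(1, 90), rotate(1, 90)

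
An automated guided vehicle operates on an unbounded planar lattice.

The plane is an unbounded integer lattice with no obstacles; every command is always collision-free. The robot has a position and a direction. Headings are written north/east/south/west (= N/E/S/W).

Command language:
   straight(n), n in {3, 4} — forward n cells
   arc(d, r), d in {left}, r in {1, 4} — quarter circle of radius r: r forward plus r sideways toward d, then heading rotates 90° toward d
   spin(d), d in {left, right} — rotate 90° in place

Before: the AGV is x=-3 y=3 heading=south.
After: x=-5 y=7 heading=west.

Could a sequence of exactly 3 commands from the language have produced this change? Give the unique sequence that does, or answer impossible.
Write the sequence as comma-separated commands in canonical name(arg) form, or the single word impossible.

arc(left, 1), arc(left, 1), arc(left, 4)

key: position moved to (-5,7) AND the heading swung to W — translation plus rotation needed
t0: x=-3 y=3 heading=south
t=1 arc(left, 1) ⇒ x=-2 y=2 heading=east
t=2 arc(left, 1) ⇒ x=-1 y=3 heading=north
t=3 arc(left, 4) ⇒ x=-5 y=7 heading=west
uniquely the one of 216 3-step routes that fits.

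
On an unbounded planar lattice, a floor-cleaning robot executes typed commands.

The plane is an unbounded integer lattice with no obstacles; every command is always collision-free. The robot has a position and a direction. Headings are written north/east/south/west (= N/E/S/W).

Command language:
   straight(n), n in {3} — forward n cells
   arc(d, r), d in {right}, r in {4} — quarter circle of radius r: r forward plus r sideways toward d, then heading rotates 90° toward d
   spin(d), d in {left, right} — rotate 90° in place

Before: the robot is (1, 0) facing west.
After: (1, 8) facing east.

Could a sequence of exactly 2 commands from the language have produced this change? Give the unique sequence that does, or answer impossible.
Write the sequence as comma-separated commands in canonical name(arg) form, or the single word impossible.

arc(right, 4), arc(right, 4)

key: cell and facing (now E) both changed — the 2 commands mix motion and turning
start: (1, 0) facing west
t=1 arc(right, 4) ⇒ (-3, 4) facing north
t=2 arc(right, 4) ⇒ (1, 8) facing east
all 16 alternatives checked — unique.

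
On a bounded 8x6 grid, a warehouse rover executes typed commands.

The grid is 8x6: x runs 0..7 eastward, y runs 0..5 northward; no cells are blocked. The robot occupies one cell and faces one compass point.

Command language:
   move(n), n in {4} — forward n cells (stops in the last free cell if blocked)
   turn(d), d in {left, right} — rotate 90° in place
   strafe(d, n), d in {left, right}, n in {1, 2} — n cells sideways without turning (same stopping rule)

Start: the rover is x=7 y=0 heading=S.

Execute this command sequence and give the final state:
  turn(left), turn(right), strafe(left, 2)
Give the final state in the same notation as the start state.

start: x=7 y=0 heading=S
[1] after turn(left): x=7 y=0 heading=E
[2] after turn(right): x=7 y=0 heading=S
[3] after strafe(left, 2): x=7 y=0 heading=S

x=7 y=0 heading=S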